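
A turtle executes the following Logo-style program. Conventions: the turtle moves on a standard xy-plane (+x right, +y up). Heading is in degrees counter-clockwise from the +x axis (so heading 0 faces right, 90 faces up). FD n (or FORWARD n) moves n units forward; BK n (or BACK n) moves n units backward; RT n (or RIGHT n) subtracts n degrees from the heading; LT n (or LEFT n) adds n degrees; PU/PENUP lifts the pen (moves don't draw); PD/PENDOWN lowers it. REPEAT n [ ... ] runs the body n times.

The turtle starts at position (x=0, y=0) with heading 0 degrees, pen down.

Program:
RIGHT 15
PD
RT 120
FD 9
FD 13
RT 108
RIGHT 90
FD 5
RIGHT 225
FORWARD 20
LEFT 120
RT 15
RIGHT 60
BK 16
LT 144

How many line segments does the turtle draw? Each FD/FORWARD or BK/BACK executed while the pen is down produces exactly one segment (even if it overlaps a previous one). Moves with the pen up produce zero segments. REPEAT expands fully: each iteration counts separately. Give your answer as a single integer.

Executing turtle program step by step:
Start: pos=(0,0), heading=0, pen down
RT 15: heading 0 -> 345
PD: pen down
RT 120: heading 345 -> 225
FD 9: (0,0) -> (-6.364,-6.364) [heading=225, draw]
FD 13: (-6.364,-6.364) -> (-15.556,-15.556) [heading=225, draw]
RT 108: heading 225 -> 117
RT 90: heading 117 -> 27
FD 5: (-15.556,-15.556) -> (-11.101,-13.286) [heading=27, draw]
RT 225: heading 27 -> 162
FD 20: (-11.101,-13.286) -> (-30.122,-7.106) [heading=162, draw]
LT 120: heading 162 -> 282
RT 15: heading 282 -> 267
RT 60: heading 267 -> 207
BK 16: (-30.122,-7.106) -> (-15.866,0.158) [heading=207, draw]
LT 144: heading 207 -> 351
Final: pos=(-15.866,0.158), heading=351, 5 segment(s) drawn
Segments drawn: 5

Answer: 5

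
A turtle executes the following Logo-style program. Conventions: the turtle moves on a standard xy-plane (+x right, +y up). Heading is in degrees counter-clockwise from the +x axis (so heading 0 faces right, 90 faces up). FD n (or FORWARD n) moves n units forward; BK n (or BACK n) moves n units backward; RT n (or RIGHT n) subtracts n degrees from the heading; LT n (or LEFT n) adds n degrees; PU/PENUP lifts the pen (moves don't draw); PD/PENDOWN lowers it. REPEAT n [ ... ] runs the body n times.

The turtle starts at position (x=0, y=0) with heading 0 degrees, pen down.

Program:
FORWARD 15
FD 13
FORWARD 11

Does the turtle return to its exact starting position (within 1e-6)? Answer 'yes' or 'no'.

Executing turtle program step by step:
Start: pos=(0,0), heading=0, pen down
FD 15: (0,0) -> (15,0) [heading=0, draw]
FD 13: (15,0) -> (28,0) [heading=0, draw]
FD 11: (28,0) -> (39,0) [heading=0, draw]
Final: pos=(39,0), heading=0, 3 segment(s) drawn

Start position: (0, 0)
Final position: (39, 0)
Distance = 39; >= 1e-6 -> NOT closed

Answer: no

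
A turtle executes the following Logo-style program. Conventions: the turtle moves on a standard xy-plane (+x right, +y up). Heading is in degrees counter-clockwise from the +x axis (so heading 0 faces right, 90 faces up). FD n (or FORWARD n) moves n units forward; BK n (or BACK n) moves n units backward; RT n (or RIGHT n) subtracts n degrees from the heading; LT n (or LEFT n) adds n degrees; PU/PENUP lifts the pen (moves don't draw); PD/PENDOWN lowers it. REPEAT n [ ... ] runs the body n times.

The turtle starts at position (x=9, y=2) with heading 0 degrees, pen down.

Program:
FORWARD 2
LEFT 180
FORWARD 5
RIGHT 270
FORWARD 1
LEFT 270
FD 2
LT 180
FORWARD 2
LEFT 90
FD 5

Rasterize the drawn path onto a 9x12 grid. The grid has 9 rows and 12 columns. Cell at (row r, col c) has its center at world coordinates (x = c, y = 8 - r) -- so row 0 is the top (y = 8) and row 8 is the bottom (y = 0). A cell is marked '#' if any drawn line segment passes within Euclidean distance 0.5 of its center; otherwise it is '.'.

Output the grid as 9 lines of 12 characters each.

Segment 0: (9,2) -> (11,2)
Segment 1: (11,2) -> (6,2)
Segment 2: (6,2) -> (6,1)
Segment 3: (6,1) -> (4,1)
Segment 4: (4,1) -> (6,1)
Segment 5: (6,1) -> (6,6)

Answer: ............
............
......#.....
......#.....
......#.....
......#.....
......######
....###.....
............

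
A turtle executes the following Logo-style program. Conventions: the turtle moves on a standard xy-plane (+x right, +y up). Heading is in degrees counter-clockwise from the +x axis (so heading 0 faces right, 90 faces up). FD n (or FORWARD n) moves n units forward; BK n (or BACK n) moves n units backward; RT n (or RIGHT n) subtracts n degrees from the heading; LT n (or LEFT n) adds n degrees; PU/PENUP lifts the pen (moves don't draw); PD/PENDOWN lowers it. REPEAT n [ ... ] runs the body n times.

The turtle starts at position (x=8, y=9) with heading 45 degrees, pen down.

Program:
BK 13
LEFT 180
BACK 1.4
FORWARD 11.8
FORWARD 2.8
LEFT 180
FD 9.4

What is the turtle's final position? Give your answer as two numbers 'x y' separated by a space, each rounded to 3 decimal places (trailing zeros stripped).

Executing turtle program step by step:
Start: pos=(8,9), heading=45, pen down
BK 13: (8,9) -> (-1.192,-0.192) [heading=45, draw]
LT 180: heading 45 -> 225
BK 1.4: (-1.192,-0.192) -> (-0.202,0.798) [heading=225, draw]
FD 11.8: (-0.202,0.798) -> (-8.546,-7.546) [heading=225, draw]
FD 2.8: (-8.546,-7.546) -> (-10.526,-9.526) [heading=225, draw]
LT 180: heading 225 -> 45
FD 9.4: (-10.526,-9.526) -> (-3.879,-2.879) [heading=45, draw]
Final: pos=(-3.879,-2.879), heading=45, 5 segment(s) drawn

Answer: -3.879 -2.879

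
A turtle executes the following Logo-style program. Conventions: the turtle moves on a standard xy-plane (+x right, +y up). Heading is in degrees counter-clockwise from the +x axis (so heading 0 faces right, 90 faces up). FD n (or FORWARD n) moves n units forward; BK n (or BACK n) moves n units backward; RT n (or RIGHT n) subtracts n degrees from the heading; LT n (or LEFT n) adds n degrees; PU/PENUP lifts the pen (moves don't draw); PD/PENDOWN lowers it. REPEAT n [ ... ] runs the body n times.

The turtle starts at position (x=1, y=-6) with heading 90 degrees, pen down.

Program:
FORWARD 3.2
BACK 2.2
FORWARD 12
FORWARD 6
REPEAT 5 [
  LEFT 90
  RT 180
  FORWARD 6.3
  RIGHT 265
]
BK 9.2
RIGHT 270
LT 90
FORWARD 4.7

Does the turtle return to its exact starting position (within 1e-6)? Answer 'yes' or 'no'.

Executing turtle program step by step:
Start: pos=(1,-6), heading=90, pen down
FD 3.2: (1,-6) -> (1,-2.8) [heading=90, draw]
BK 2.2: (1,-2.8) -> (1,-5) [heading=90, draw]
FD 12: (1,-5) -> (1,7) [heading=90, draw]
FD 6: (1,7) -> (1,13) [heading=90, draw]
REPEAT 5 [
  -- iteration 1/5 --
  LT 90: heading 90 -> 180
  RT 180: heading 180 -> 0
  FD 6.3: (1,13) -> (7.3,13) [heading=0, draw]
  RT 265: heading 0 -> 95
  -- iteration 2/5 --
  LT 90: heading 95 -> 185
  RT 180: heading 185 -> 5
  FD 6.3: (7.3,13) -> (13.576,13.549) [heading=5, draw]
  RT 265: heading 5 -> 100
  -- iteration 3/5 --
  LT 90: heading 100 -> 190
  RT 180: heading 190 -> 10
  FD 6.3: (13.576,13.549) -> (19.78,14.643) [heading=10, draw]
  RT 265: heading 10 -> 105
  -- iteration 4/5 --
  LT 90: heading 105 -> 195
  RT 180: heading 195 -> 15
  FD 6.3: (19.78,14.643) -> (25.866,16.274) [heading=15, draw]
  RT 265: heading 15 -> 110
  -- iteration 5/5 --
  LT 90: heading 110 -> 200
  RT 180: heading 200 -> 20
  FD 6.3: (25.866,16.274) -> (31.786,18.428) [heading=20, draw]
  RT 265: heading 20 -> 115
]
BK 9.2: (31.786,18.428) -> (35.674,10.09) [heading=115, draw]
RT 270: heading 115 -> 205
LT 90: heading 205 -> 295
FD 4.7: (35.674,10.09) -> (37.66,5.831) [heading=295, draw]
Final: pos=(37.66,5.831), heading=295, 11 segment(s) drawn

Start position: (1, -6)
Final position: (37.66, 5.831)
Distance = 38.522; >= 1e-6 -> NOT closed

Answer: no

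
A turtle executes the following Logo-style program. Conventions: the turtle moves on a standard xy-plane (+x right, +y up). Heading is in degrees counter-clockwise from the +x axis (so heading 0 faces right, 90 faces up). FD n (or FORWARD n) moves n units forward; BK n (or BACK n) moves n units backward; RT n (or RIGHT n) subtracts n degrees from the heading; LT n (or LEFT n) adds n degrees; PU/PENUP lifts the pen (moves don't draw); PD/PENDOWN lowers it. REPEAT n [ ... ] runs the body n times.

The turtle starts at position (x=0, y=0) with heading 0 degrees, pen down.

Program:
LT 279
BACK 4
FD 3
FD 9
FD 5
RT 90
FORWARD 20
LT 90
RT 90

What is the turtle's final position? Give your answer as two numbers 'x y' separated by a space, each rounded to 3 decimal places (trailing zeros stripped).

Executing turtle program step by step:
Start: pos=(0,0), heading=0, pen down
LT 279: heading 0 -> 279
BK 4: (0,0) -> (-0.626,3.951) [heading=279, draw]
FD 3: (-0.626,3.951) -> (-0.156,0.988) [heading=279, draw]
FD 9: (-0.156,0.988) -> (1.251,-7.902) [heading=279, draw]
FD 5: (1.251,-7.902) -> (2.034,-12.84) [heading=279, draw]
RT 90: heading 279 -> 189
FD 20: (2.034,-12.84) -> (-17.72,-15.969) [heading=189, draw]
LT 90: heading 189 -> 279
RT 90: heading 279 -> 189
Final: pos=(-17.72,-15.969), heading=189, 5 segment(s) drawn

Answer: -17.72 -15.969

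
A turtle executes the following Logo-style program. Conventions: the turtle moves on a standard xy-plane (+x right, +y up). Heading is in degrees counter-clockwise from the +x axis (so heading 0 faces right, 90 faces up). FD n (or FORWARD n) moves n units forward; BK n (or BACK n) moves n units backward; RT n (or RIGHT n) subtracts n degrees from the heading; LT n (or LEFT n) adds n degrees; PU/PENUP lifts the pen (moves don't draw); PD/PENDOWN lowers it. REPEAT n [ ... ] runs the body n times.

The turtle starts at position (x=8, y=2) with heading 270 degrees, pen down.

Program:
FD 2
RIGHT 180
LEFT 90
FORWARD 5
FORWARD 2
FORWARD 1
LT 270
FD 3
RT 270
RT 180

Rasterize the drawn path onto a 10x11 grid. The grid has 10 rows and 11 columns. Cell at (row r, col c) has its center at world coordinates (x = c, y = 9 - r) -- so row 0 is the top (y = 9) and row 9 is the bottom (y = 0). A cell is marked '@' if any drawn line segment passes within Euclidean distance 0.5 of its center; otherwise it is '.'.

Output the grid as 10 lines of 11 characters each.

Answer: ...........
...........
...........
...........
...........
...........
@..........
@.......@..
@.......@..
@@@@@@@@@..

Derivation:
Segment 0: (8,2) -> (8,0)
Segment 1: (8,0) -> (3,0)
Segment 2: (3,0) -> (1,0)
Segment 3: (1,0) -> (0,0)
Segment 4: (0,0) -> (0,3)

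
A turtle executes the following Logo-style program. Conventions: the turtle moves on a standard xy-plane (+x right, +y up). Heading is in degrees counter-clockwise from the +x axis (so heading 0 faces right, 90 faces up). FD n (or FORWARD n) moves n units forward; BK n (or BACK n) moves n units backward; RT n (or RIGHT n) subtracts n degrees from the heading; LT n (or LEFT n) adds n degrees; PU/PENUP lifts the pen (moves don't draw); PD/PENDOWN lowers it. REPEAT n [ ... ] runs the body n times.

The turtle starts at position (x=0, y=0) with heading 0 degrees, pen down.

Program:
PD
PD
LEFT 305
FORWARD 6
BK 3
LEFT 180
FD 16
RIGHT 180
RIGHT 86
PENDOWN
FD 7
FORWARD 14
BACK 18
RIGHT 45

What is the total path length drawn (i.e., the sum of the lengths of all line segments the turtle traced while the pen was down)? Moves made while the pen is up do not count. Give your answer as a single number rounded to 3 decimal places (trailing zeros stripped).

Answer: 64

Derivation:
Executing turtle program step by step:
Start: pos=(0,0), heading=0, pen down
PD: pen down
PD: pen down
LT 305: heading 0 -> 305
FD 6: (0,0) -> (3.441,-4.915) [heading=305, draw]
BK 3: (3.441,-4.915) -> (1.721,-2.457) [heading=305, draw]
LT 180: heading 305 -> 125
FD 16: (1.721,-2.457) -> (-7.456,10.649) [heading=125, draw]
RT 180: heading 125 -> 305
RT 86: heading 305 -> 219
PD: pen down
FD 7: (-7.456,10.649) -> (-12.897,6.244) [heading=219, draw]
FD 14: (-12.897,6.244) -> (-23.777,-2.567) [heading=219, draw]
BK 18: (-23.777,-2.567) -> (-9.788,8.761) [heading=219, draw]
RT 45: heading 219 -> 174
Final: pos=(-9.788,8.761), heading=174, 6 segment(s) drawn

Segment lengths:
  seg 1: (0,0) -> (3.441,-4.915), length = 6
  seg 2: (3.441,-4.915) -> (1.721,-2.457), length = 3
  seg 3: (1.721,-2.457) -> (-7.456,10.649), length = 16
  seg 4: (-7.456,10.649) -> (-12.897,6.244), length = 7
  seg 5: (-12.897,6.244) -> (-23.777,-2.567), length = 14
  seg 6: (-23.777,-2.567) -> (-9.788,8.761), length = 18
Total = 64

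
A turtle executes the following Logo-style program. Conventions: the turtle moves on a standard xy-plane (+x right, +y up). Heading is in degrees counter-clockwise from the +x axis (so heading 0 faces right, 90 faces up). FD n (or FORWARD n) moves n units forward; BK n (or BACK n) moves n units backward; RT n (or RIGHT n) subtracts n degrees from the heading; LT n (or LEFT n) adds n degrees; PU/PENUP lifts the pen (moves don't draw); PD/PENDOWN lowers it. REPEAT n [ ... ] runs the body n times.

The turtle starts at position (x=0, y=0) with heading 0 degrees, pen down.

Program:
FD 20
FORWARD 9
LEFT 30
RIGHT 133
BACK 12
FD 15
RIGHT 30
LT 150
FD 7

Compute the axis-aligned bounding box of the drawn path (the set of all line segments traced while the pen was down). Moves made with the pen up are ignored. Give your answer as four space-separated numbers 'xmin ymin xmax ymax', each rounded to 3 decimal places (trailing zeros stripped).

Answer: 0 -2.923 35.019 11.692

Derivation:
Executing turtle program step by step:
Start: pos=(0,0), heading=0, pen down
FD 20: (0,0) -> (20,0) [heading=0, draw]
FD 9: (20,0) -> (29,0) [heading=0, draw]
LT 30: heading 0 -> 30
RT 133: heading 30 -> 257
BK 12: (29,0) -> (31.699,11.692) [heading=257, draw]
FD 15: (31.699,11.692) -> (28.325,-2.923) [heading=257, draw]
RT 30: heading 257 -> 227
LT 150: heading 227 -> 17
FD 7: (28.325,-2.923) -> (35.019,-0.877) [heading=17, draw]
Final: pos=(35.019,-0.877), heading=17, 5 segment(s) drawn

Segment endpoints: x in {0, 20, 28.325, 29, 31.699, 35.019}, y in {-2.923, -0.877, 0, 11.692}
xmin=0, ymin=-2.923, xmax=35.019, ymax=11.692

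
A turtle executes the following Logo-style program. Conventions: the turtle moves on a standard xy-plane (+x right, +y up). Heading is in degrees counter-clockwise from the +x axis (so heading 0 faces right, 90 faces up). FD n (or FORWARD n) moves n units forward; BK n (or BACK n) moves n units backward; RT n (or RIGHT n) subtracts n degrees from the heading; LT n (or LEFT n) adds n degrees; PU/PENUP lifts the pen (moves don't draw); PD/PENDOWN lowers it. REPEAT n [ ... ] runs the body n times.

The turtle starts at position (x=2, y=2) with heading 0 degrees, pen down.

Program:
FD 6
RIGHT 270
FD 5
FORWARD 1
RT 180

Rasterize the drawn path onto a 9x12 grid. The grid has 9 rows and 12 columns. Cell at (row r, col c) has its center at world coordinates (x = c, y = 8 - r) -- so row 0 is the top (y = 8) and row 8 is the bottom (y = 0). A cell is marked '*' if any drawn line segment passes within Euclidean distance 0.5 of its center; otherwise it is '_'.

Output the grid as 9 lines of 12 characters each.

Answer: ________*___
________*___
________*___
________*___
________*___
________*___
__*******___
____________
____________

Derivation:
Segment 0: (2,2) -> (8,2)
Segment 1: (8,2) -> (8,7)
Segment 2: (8,7) -> (8,8)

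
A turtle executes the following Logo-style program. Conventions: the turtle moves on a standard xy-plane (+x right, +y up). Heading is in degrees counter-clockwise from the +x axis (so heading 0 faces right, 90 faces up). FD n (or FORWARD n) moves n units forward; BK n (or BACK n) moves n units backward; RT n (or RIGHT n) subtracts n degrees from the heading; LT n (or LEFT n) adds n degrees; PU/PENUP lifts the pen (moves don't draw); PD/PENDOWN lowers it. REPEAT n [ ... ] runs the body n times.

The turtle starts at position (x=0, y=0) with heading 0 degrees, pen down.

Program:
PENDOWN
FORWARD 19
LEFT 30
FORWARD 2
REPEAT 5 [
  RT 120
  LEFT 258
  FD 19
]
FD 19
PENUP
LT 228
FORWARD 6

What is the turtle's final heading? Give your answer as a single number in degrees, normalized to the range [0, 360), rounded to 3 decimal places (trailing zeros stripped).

Answer: 228

Derivation:
Executing turtle program step by step:
Start: pos=(0,0), heading=0, pen down
PD: pen down
FD 19: (0,0) -> (19,0) [heading=0, draw]
LT 30: heading 0 -> 30
FD 2: (19,0) -> (20.732,1) [heading=30, draw]
REPEAT 5 [
  -- iteration 1/5 --
  RT 120: heading 30 -> 270
  LT 258: heading 270 -> 168
  FD 19: (20.732,1) -> (2.147,4.95) [heading=168, draw]
  -- iteration 2/5 --
  RT 120: heading 168 -> 48
  LT 258: heading 48 -> 306
  FD 19: (2.147,4.95) -> (13.315,-10.421) [heading=306, draw]
  -- iteration 3/5 --
  RT 120: heading 306 -> 186
  LT 258: heading 186 -> 84
  FD 19: (13.315,-10.421) -> (15.301,8.475) [heading=84, draw]
  -- iteration 4/5 --
  RT 120: heading 84 -> 324
  LT 258: heading 324 -> 222
  FD 19: (15.301,8.475) -> (1.181,-4.239) [heading=222, draw]
  -- iteration 5/5 --
  RT 120: heading 222 -> 102
  LT 258: heading 102 -> 0
  FD 19: (1.181,-4.239) -> (20.181,-4.239) [heading=0, draw]
]
FD 19: (20.181,-4.239) -> (39.181,-4.239) [heading=0, draw]
PU: pen up
LT 228: heading 0 -> 228
FD 6: (39.181,-4.239) -> (35.167,-8.697) [heading=228, move]
Final: pos=(35.167,-8.697), heading=228, 8 segment(s) drawn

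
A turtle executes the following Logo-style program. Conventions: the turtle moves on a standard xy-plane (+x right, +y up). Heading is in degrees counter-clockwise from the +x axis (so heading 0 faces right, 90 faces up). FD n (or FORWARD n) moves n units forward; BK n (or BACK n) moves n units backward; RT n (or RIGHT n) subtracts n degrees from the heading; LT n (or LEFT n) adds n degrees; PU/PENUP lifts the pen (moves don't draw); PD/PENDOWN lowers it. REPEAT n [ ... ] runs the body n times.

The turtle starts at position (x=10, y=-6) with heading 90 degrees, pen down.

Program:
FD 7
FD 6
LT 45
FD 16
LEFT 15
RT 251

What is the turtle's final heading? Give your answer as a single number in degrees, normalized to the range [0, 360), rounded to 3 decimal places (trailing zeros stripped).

Executing turtle program step by step:
Start: pos=(10,-6), heading=90, pen down
FD 7: (10,-6) -> (10,1) [heading=90, draw]
FD 6: (10,1) -> (10,7) [heading=90, draw]
LT 45: heading 90 -> 135
FD 16: (10,7) -> (-1.314,18.314) [heading=135, draw]
LT 15: heading 135 -> 150
RT 251: heading 150 -> 259
Final: pos=(-1.314,18.314), heading=259, 3 segment(s) drawn

Answer: 259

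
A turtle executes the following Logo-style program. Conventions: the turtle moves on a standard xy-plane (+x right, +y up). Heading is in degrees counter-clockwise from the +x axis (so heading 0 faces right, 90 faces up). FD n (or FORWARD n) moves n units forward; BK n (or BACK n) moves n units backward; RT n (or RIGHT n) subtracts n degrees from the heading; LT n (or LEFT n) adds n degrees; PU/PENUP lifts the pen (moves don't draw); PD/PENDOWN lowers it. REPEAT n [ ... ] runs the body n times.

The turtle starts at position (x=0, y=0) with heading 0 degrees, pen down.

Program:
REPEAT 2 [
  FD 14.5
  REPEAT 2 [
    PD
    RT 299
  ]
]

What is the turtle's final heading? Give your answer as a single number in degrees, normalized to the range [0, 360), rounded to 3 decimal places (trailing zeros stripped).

Answer: 244

Derivation:
Executing turtle program step by step:
Start: pos=(0,0), heading=0, pen down
REPEAT 2 [
  -- iteration 1/2 --
  FD 14.5: (0,0) -> (14.5,0) [heading=0, draw]
  REPEAT 2 [
    -- iteration 1/2 --
    PD: pen down
    RT 299: heading 0 -> 61
    -- iteration 2/2 --
    PD: pen down
    RT 299: heading 61 -> 122
  ]
  -- iteration 2/2 --
  FD 14.5: (14.5,0) -> (6.816,12.297) [heading=122, draw]
  REPEAT 2 [
    -- iteration 1/2 --
    PD: pen down
    RT 299: heading 122 -> 183
    -- iteration 2/2 --
    PD: pen down
    RT 299: heading 183 -> 244
  ]
]
Final: pos=(6.816,12.297), heading=244, 2 segment(s) drawn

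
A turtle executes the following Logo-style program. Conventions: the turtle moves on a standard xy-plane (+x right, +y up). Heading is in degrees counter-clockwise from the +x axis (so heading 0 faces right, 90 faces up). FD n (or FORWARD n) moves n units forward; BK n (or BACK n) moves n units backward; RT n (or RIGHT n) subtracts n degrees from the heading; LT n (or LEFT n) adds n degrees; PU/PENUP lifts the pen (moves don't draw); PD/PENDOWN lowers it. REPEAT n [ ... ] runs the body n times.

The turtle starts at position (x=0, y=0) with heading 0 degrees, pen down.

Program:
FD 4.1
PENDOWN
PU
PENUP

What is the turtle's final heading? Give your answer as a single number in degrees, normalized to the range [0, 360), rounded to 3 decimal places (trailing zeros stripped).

Answer: 0

Derivation:
Executing turtle program step by step:
Start: pos=(0,0), heading=0, pen down
FD 4.1: (0,0) -> (4.1,0) [heading=0, draw]
PD: pen down
PU: pen up
PU: pen up
Final: pos=(4.1,0), heading=0, 1 segment(s) drawn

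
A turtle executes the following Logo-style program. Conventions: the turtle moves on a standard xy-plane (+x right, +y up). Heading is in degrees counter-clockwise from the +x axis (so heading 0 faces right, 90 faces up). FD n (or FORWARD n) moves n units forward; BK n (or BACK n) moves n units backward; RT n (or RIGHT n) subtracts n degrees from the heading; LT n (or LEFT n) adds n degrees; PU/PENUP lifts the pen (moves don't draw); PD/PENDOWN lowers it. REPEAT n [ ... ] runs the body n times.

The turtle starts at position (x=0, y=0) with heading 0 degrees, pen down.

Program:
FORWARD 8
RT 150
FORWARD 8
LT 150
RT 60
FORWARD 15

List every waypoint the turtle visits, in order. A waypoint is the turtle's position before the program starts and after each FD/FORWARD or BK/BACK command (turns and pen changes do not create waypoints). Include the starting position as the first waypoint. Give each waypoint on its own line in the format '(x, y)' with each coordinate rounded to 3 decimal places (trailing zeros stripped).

Executing turtle program step by step:
Start: pos=(0,0), heading=0, pen down
FD 8: (0,0) -> (8,0) [heading=0, draw]
RT 150: heading 0 -> 210
FD 8: (8,0) -> (1.072,-4) [heading=210, draw]
LT 150: heading 210 -> 0
RT 60: heading 0 -> 300
FD 15: (1.072,-4) -> (8.572,-16.99) [heading=300, draw]
Final: pos=(8.572,-16.99), heading=300, 3 segment(s) drawn
Waypoints (4 total):
(0, 0)
(8, 0)
(1.072, -4)
(8.572, -16.99)

Answer: (0, 0)
(8, 0)
(1.072, -4)
(8.572, -16.99)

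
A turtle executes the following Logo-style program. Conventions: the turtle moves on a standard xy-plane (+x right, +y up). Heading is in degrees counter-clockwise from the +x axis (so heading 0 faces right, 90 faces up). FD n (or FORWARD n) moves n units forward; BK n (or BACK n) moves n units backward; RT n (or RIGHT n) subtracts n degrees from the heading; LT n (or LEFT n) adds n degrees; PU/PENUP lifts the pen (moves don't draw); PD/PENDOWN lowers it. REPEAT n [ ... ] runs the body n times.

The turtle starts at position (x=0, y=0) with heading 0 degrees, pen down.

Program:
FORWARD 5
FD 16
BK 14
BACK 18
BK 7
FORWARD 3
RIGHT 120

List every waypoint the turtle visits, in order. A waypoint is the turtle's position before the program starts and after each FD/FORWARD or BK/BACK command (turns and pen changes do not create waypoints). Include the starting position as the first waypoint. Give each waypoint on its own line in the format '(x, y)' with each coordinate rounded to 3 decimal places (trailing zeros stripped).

Answer: (0, 0)
(5, 0)
(21, 0)
(7, 0)
(-11, 0)
(-18, 0)
(-15, 0)

Derivation:
Executing turtle program step by step:
Start: pos=(0,0), heading=0, pen down
FD 5: (0,0) -> (5,0) [heading=0, draw]
FD 16: (5,0) -> (21,0) [heading=0, draw]
BK 14: (21,0) -> (7,0) [heading=0, draw]
BK 18: (7,0) -> (-11,0) [heading=0, draw]
BK 7: (-11,0) -> (-18,0) [heading=0, draw]
FD 3: (-18,0) -> (-15,0) [heading=0, draw]
RT 120: heading 0 -> 240
Final: pos=(-15,0), heading=240, 6 segment(s) drawn
Waypoints (7 total):
(0, 0)
(5, 0)
(21, 0)
(7, 0)
(-11, 0)
(-18, 0)
(-15, 0)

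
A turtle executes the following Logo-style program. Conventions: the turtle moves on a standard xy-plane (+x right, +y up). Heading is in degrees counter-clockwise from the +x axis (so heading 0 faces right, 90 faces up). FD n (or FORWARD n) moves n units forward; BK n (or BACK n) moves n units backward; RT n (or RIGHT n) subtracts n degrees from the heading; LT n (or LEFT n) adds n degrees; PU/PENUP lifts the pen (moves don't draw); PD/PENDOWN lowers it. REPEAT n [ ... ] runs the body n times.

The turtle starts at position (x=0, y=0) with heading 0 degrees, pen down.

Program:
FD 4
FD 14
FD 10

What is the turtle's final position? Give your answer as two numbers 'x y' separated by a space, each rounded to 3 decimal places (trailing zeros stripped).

Answer: 28 0

Derivation:
Executing turtle program step by step:
Start: pos=(0,0), heading=0, pen down
FD 4: (0,0) -> (4,0) [heading=0, draw]
FD 14: (4,0) -> (18,0) [heading=0, draw]
FD 10: (18,0) -> (28,0) [heading=0, draw]
Final: pos=(28,0), heading=0, 3 segment(s) drawn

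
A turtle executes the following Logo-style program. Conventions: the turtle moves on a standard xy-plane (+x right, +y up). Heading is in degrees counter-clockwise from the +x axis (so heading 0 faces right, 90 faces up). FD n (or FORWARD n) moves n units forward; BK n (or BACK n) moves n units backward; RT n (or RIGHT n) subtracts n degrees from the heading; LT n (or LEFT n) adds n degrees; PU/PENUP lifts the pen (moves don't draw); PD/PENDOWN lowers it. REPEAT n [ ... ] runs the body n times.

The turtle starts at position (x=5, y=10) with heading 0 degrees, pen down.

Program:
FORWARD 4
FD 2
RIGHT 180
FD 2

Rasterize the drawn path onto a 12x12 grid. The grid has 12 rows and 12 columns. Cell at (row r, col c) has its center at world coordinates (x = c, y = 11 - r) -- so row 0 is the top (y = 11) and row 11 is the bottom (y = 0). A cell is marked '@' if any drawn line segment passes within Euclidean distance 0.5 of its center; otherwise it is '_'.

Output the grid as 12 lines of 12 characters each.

Answer: ____________
_____@@@@@@@
____________
____________
____________
____________
____________
____________
____________
____________
____________
____________

Derivation:
Segment 0: (5,10) -> (9,10)
Segment 1: (9,10) -> (11,10)
Segment 2: (11,10) -> (9,10)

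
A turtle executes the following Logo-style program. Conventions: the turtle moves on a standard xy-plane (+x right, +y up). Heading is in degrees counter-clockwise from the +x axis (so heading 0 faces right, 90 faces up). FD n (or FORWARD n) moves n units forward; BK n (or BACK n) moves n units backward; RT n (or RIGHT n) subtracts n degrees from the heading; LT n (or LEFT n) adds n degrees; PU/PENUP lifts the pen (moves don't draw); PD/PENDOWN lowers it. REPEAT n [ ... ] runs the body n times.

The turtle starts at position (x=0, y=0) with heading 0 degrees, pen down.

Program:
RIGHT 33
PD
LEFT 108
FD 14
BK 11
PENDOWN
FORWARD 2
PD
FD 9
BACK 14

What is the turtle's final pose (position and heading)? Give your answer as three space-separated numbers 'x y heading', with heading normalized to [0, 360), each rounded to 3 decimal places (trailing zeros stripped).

Answer: 0 0 75

Derivation:
Executing turtle program step by step:
Start: pos=(0,0), heading=0, pen down
RT 33: heading 0 -> 327
PD: pen down
LT 108: heading 327 -> 75
FD 14: (0,0) -> (3.623,13.523) [heading=75, draw]
BK 11: (3.623,13.523) -> (0.776,2.898) [heading=75, draw]
PD: pen down
FD 2: (0.776,2.898) -> (1.294,4.83) [heading=75, draw]
PD: pen down
FD 9: (1.294,4.83) -> (3.623,13.523) [heading=75, draw]
BK 14: (3.623,13.523) -> (0,0) [heading=75, draw]
Final: pos=(0,0), heading=75, 5 segment(s) drawn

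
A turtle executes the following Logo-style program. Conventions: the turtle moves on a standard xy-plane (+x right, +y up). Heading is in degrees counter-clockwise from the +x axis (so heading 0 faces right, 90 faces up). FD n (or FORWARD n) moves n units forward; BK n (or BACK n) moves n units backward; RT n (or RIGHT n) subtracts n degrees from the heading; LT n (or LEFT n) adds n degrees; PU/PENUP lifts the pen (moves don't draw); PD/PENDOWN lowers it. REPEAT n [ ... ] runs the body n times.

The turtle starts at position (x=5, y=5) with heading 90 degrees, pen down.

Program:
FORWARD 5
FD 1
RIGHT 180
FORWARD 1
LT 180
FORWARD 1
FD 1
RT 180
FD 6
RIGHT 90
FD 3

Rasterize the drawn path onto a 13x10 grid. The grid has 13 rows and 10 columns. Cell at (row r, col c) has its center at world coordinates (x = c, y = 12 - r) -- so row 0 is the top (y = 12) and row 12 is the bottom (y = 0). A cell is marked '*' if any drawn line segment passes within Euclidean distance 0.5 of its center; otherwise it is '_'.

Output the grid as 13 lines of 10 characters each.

Answer: _____*____
_____*____
_____*____
_____*____
_____*____
_____*____
__****____
_____*____
__________
__________
__________
__________
__________

Derivation:
Segment 0: (5,5) -> (5,10)
Segment 1: (5,10) -> (5,11)
Segment 2: (5,11) -> (5,10)
Segment 3: (5,10) -> (5,11)
Segment 4: (5,11) -> (5,12)
Segment 5: (5,12) -> (5,6)
Segment 6: (5,6) -> (2,6)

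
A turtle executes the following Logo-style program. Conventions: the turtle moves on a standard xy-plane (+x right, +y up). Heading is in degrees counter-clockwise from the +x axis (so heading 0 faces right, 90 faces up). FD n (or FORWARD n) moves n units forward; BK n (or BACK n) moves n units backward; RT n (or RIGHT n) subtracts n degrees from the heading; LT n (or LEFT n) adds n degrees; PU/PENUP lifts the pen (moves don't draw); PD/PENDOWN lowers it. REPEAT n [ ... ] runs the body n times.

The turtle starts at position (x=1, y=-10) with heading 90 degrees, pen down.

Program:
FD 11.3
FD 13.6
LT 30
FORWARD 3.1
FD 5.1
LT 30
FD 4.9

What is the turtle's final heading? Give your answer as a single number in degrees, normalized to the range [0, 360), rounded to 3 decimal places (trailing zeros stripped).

Answer: 150

Derivation:
Executing turtle program step by step:
Start: pos=(1,-10), heading=90, pen down
FD 11.3: (1,-10) -> (1,1.3) [heading=90, draw]
FD 13.6: (1,1.3) -> (1,14.9) [heading=90, draw]
LT 30: heading 90 -> 120
FD 3.1: (1,14.9) -> (-0.55,17.585) [heading=120, draw]
FD 5.1: (-0.55,17.585) -> (-3.1,22.001) [heading=120, draw]
LT 30: heading 120 -> 150
FD 4.9: (-3.1,22.001) -> (-7.344,24.451) [heading=150, draw]
Final: pos=(-7.344,24.451), heading=150, 5 segment(s) drawn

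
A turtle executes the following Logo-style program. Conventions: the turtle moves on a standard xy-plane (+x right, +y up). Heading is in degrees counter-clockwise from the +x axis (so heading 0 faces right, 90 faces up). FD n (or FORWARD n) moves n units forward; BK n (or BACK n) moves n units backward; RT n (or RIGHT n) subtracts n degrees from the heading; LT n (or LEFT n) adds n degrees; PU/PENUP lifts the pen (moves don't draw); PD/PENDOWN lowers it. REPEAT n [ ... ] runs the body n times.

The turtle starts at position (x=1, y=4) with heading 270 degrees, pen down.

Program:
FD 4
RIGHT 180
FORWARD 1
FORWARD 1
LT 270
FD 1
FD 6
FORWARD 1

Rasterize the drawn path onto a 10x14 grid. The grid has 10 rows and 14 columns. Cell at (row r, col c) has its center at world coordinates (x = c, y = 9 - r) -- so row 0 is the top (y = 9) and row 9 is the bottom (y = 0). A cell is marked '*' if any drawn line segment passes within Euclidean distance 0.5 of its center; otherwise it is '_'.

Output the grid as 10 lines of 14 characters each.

Segment 0: (1,4) -> (1,0)
Segment 1: (1,0) -> (1,1)
Segment 2: (1,1) -> (1,2)
Segment 3: (1,2) -> (2,2)
Segment 4: (2,2) -> (8,2)
Segment 5: (8,2) -> (9,2)

Answer: ______________
______________
______________
______________
______________
_*____________
_*____________
_*********____
_*____________
_*____________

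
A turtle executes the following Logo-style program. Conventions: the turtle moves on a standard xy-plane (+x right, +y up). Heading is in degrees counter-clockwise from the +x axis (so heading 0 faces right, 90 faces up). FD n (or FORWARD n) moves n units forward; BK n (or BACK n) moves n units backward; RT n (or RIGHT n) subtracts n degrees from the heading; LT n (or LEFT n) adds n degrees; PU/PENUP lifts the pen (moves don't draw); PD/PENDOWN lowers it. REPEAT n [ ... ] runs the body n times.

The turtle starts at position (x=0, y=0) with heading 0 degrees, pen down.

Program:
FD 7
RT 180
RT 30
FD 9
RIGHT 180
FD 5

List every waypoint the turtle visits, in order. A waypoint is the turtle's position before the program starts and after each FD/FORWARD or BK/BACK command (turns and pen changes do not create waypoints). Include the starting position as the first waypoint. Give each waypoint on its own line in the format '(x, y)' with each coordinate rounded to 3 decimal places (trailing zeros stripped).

Executing turtle program step by step:
Start: pos=(0,0), heading=0, pen down
FD 7: (0,0) -> (7,0) [heading=0, draw]
RT 180: heading 0 -> 180
RT 30: heading 180 -> 150
FD 9: (7,0) -> (-0.794,4.5) [heading=150, draw]
RT 180: heading 150 -> 330
FD 5: (-0.794,4.5) -> (3.536,2) [heading=330, draw]
Final: pos=(3.536,2), heading=330, 3 segment(s) drawn
Waypoints (4 total):
(0, 0)
(7, 0)
(-0.794, 4.5)
(3.536, 2)

Answer: (0, 0)
(7, 0)
(-0.794, 4.5)
(3.536, 2)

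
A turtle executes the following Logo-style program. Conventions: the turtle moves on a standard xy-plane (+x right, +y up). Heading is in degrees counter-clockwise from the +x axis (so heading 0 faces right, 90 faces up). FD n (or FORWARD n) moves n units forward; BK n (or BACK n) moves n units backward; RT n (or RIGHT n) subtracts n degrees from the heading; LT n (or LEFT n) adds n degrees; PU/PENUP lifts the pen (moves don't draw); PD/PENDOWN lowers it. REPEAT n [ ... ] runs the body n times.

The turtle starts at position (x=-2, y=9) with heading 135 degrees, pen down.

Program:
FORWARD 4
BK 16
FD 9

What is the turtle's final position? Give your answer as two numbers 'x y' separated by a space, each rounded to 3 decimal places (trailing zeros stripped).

Answer: 0.121 6.879

Derivation:
Executing turtle program step by step:
Start: pos=(-2,9), heading=135, pen down
FD 4: (-2,9) -> (-4.828,11.828) [heading=135, draw]
BK 16: (-4.828,11.828) -> (6.485,0.515) [heading=135, draw]
FD 9: (6.485,0.515) -> (0.121,6.879) [heading=135, draw]
Final: pos=(0.121,6.879), heading=135, 3 segment(s) drawn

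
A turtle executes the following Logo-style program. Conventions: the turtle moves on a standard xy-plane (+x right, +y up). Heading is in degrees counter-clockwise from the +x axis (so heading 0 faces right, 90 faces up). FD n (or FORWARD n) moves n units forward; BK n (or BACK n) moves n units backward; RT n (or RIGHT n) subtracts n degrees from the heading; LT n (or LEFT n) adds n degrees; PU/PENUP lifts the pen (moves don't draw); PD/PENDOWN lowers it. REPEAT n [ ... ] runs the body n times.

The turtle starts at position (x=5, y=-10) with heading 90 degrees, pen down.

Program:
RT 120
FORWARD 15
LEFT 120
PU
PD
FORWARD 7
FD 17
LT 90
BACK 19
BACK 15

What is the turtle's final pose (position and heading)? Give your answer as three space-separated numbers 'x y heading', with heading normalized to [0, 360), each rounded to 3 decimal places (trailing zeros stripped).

Executing turtle program step by step:
Start: pos=(5,-10), heading=90, pen down
RT 120: heading 90 -> 330
FD 15: (5,-10) -> (17.99,-17.5) [heading=330, draw]
LT 120: heading 330 -> 90
PU: pen up
PD: pen down
FD 7: (17.99,-17.5) -> (17.99,-10.5) [heading=90, draw]
FD 17: (17.99,-10.5) -> (17.99,6.5) [heading=90, draw]
LT 90: heading 90 -> 180
BK 19: (17.99,6.5) -> (36.99,6.5) [heading=180, draw]
BK 15: (36.99,6.5) -> (51.99,6.5) [heading=180, draw]
Final: pos=(51.99,6.5), heading=180, 5 segment(s) drawn

Answer: 51.99 6.5 180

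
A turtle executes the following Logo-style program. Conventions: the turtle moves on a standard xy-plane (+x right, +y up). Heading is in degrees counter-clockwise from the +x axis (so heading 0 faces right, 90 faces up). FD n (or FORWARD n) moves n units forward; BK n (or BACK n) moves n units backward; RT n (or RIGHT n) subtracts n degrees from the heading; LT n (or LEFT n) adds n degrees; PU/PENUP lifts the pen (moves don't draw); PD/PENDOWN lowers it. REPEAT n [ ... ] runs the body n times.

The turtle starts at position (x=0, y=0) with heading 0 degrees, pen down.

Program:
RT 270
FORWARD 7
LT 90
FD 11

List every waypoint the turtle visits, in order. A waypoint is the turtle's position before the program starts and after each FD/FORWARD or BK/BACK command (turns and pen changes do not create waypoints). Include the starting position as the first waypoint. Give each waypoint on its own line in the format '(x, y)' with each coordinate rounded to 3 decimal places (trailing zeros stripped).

Executing turtle program step by step:
Start: pos=(0,0), heading=0, pen down
RT 270: heading 0 -> 90
FD 7: (0,0) -> (0,7) [heading=90, draw]
LT 90: heading 90 -> 180
FD 11: (0,7) -> (-11,7) [heading=180, draw]
Final: pos=(-11,7), heading=180, 2 segment(s) drawn
Waypoints (3 total):
(0, 0)
(0, 7)
(-11, 7)

Answer: (0, 0)
(0, 7)
(-11, 7)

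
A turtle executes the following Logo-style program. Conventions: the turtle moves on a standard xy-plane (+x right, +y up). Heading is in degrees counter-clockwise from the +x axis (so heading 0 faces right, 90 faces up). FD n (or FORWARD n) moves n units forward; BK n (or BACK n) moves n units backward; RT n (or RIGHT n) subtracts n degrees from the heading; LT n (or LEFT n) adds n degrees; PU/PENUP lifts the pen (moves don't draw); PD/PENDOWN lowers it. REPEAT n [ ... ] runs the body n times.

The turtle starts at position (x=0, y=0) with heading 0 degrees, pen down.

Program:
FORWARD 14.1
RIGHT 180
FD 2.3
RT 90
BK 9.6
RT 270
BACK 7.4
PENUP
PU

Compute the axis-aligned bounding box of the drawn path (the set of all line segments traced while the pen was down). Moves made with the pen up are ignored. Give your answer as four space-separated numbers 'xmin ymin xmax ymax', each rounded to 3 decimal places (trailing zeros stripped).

Executing turtle program step by step:
Start: pos=(0,0), heading=0, pen down
FD 14.1: (0,0) -> (14.1,0) [heading=0, draw]
RT 180: heading 0 -> 180
FD 2.3: (14.1,0) -> (11.8,0) [heading=180, draw]
RT 90: heading 180 -> 90
BK 9.6: (11.8,0) -> (11.8,-9.6) [heading=90, draw]
RT 270: heading 90 -> 180
BK 7.4: (11.8,-9.6) -> (19.2,-9.6) [heading=180, draw]
PU: pen up
PU: pen up
Final: pos=(19.2,-9.6), heading=180, 4 segment(s) drawn

Segment endpoints: x in {0, 11.8, 11.8, 14.1, 19.2}, y in {-9.6, -9.6, 0, 0}
xmin=0, ymin=-9.6, xmax=19.2, ymax=0

Answer: 0 -9.6 19.2 0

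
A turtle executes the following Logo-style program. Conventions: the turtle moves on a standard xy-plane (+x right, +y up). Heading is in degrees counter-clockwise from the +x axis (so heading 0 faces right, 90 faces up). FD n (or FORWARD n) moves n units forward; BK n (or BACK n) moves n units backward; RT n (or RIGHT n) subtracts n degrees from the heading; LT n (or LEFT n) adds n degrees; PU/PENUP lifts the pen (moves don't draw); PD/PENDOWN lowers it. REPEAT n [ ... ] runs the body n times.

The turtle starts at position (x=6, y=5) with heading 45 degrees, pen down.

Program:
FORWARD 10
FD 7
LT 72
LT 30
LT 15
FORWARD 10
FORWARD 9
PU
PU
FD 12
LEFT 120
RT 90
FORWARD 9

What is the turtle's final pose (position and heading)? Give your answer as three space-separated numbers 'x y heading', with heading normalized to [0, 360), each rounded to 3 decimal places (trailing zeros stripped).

Answer: -20.265 24.729 192

Derivation:
Executing turtle program step by step:
Start: pos=(6,5), heading=45, pen down
FD 10: (6,5) -> (13.071,12.071) [heading=45, draw]
FD 7: (13.071,12.071) -> (18.021,17.021) [heading=45, draw]
LT 72: heading 45 -> 117
LT 30: heading 117 -> 147
LT 15: heading 147 -> 162
FD 10: (18.021,17.021) -> (8.51,20.111) [heading=162, draw]
FD 9: (8.51,20.111) -> (-0.049,22.892) [heading=162, draw]
PU: pen up
PU: pen up
FD 12: (-0.049,22.892) -> (-11.462,26.6) [heading=162, move]
LT 120: heading 162 -> 282
RT 90: heading 282 -> 192
FD 9: (-11.462,26.6) -> (-20.265,24.729) [heading=192, move]
Final: pos=(-20.265,24.729), heading=192, 4 segment(s) drawn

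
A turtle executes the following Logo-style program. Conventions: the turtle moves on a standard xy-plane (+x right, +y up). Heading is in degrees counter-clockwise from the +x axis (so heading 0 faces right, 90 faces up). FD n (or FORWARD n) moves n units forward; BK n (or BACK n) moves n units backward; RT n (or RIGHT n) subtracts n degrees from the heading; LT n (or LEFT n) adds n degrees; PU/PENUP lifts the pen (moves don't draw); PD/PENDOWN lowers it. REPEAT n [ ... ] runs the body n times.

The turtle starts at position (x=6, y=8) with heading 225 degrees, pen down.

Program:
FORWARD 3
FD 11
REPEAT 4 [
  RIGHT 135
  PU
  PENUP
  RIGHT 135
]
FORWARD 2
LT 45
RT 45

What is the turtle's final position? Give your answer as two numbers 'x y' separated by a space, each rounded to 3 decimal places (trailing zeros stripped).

Executing turtle program step by step:
Start: pos=(6,8), heading=225, pen down
FD 3: (6,8) -> (3.879,5.879) [heading=225, draw]
FD 11: (3.879,5.879) -> (-3.899,-1.899) [heading=225, draw]
REPEAT 4 [
  -- iteration 1/4 --
  RT 135: heading 225 -> 90
  PU: pen up
  PU: pen up
  RT 135: heading 90 -> 315
  -- iteration 2/4 --
  RT 135: heading 315 -> 180
  PU: pen up
  PU: pen up
  RT 135: heading 180 -> 45
  -- iteration 3/4 --
  RT 135: heading 45 -> 270
  PU: pen up
  PU: pen up
  RT 135: heading 270 -> 135
  -- iteration 4/4 --
  RT 135: heading 135 -> 0
  PU: pen up
  PU: pen up
  RT 135: heading 0 -> 225
]
FD 2: (-3.899,-1.899) -> (-5.314,-3.314) [heading=225, move]
LT 45: heading 225 -> 270
RT 45: heading 270 -> 225
Final: pos=(-5.314,-3.314), heading=225, 2 segment(s) drawn

Answer: -5.314 -3.314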